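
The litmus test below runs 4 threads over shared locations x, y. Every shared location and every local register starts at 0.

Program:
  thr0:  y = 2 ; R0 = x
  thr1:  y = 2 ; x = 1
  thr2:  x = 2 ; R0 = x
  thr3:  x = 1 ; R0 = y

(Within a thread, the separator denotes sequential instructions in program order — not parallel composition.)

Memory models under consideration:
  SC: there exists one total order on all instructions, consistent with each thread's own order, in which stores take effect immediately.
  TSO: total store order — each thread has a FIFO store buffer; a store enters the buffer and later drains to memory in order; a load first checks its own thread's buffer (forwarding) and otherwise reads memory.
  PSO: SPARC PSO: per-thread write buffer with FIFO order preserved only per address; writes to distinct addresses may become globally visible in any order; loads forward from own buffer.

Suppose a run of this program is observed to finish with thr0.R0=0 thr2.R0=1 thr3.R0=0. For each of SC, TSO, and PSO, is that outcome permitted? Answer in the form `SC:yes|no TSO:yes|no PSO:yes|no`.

outcome vector order: (thr0.R0,thr2.R0,thr3.R0)
SC: 10 outcomes — {0/1/2; 0/2/2; 1/1/0; 1/1/2; 1/2/0; 1/2/2; 2/1/0; 2/1/2; 2/2/0; 2/2/2}
TSO: 12 outcomes — {0/1/0; 0/1/2; 0/2/0; 0/2/2; 1/1/0; 1/1/2; 1/2/0; 1/2/2; 2/1/0; 2/1/2; 2/2/0; 2/2/2}
PSO: 12 outcomes — {0/1/0; 0/1/2; 0/2/0; 0/2/2; 1/1/0; 1/1/2; 1/2/0; 1/2/2; 2/1/0; 2/1/2; 2/2/0; 2/2/2}
target 0/1/0 ∈ {TSO,PSO}

SC:no TSO:yes PSO:yes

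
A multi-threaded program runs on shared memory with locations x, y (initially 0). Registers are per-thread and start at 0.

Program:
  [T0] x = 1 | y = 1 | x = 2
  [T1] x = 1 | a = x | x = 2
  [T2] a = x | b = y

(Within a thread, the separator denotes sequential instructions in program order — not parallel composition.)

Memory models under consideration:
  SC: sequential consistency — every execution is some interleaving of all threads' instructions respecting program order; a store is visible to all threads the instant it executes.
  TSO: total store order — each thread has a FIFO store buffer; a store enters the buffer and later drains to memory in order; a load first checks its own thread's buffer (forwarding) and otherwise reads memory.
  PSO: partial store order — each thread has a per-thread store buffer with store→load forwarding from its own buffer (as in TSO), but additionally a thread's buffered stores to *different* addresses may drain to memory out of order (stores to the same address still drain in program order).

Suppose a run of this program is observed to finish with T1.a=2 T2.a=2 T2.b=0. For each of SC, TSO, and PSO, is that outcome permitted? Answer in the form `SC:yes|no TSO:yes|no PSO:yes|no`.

outcome vector order: (T1.a,T2.a,T2.b)
SC: 11 outcomes — {<1 0 0>; <1 0 1>; <1 1 0>; <1 1 1>; <1 2 0>; <1 2 1>; <2 0 0>; <2 0 1>; <2 1 0>; <2 1 1>; <2 2 1>}
TSO: 11 outcomes — {<1 0 0>; <1 0 1>; <1 1 0>; <1 1 1>; <1 2 0>; <1 2 1>; <2 0 0>; <2 0 1>; <2 1 0>; <2 1 1>; <2 2 1>}
PSO: 12 outcomes — {<1 0 0>; <1 0 1>; <1 1 0>; <1 1 1>; <1 2 0>; <1 2 1>; <2 0 0>; <2 0 1>; <2 1 0>; <2 1 1>; <2 2 0>; <2 2 1>}
target <2 2 0> ∈ {PSO}

SC:no TSO:no PSO:yes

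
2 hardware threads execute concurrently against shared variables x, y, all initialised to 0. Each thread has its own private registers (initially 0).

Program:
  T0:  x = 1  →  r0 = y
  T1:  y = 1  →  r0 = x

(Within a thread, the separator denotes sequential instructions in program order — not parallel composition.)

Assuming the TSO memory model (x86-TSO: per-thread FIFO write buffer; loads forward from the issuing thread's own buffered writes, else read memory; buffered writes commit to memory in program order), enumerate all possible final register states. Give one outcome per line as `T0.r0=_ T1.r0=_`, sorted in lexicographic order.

T0.r0=0 T1.r0=0
T0.r0=0 T1.r0=1
T0.r0=1 T1.r0=0
T0.r0=1 T1.r0=1

outcome vector order: (T0.r0,T1.r0)
|TSO outcomes| = 4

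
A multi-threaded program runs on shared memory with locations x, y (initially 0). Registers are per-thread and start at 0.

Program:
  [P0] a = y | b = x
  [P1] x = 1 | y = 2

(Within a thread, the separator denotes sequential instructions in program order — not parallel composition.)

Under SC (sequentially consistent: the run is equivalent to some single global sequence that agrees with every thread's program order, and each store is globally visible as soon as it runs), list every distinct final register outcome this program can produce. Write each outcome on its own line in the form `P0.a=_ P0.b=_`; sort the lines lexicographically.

P0.a=0 P0.b=0
P0.a=0 P0.b=1
P0.a=2 P0.b=1

outcome vector order: (P0.a,P0.b)
|SC outcomes| = 3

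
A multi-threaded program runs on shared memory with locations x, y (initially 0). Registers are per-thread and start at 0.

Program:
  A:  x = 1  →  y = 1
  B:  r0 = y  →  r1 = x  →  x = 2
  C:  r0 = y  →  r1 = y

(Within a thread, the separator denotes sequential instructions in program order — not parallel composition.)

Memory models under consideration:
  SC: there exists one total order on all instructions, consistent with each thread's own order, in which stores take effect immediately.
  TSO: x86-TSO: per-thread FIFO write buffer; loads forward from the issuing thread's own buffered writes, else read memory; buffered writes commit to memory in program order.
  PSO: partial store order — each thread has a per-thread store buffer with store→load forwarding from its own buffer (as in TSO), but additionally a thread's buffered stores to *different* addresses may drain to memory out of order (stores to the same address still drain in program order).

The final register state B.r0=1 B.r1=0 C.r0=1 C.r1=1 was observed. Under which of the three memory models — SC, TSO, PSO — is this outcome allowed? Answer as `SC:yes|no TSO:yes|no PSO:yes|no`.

outcome vector order: (B.r0,B.r1,C.r0,C.r1)
SC (9): <0 0 0 0>, <0 0 0 1>, <0 0 1 1>, <0 1 0 0>, <0 1 0 1>, <0 1 1 1>, <1 1 0 0>, <1 1 0 1>, <1 1 1 1>
TSO (9): <0 0 0 0>, <0 0 0 1>, <0 0 1 1>, <0 1 0 0>, <0 1 0 1>, <0 1 1 1>, <1 1 0 0>, <1 1 0 1>, <1 1 1 1>
PSO (12): <0 0 0 0>, <0 0 0 1>, <0 0 1 1>, <0 1 0 0>, <0 1 0 1>, <0 1 1 1>, <1 0 0 0>, <1 0 0 1>, <1 0 1 1>, <1 1 0 0>, <1 1 0 1>, <1 1 1 1>
target <1 0 1 1> ∈ {PSO}

SC:no TSO:no PSO:yes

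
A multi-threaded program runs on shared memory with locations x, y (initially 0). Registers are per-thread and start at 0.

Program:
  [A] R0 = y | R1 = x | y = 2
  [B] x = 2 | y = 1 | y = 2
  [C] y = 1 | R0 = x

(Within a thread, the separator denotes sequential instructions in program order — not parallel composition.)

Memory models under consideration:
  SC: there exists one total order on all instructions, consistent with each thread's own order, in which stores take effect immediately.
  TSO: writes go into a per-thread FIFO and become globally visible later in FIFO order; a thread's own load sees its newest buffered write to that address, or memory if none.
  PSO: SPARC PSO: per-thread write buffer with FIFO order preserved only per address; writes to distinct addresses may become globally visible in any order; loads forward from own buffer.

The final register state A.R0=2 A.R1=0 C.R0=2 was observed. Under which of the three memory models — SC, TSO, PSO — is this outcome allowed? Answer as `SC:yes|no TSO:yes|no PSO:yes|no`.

SC:no TSO:no PSO:yes

outcome vector order: (A.R0,A.R1,C.R0)
SC: 10 outcomes — {000 002 020 022 100 102 120 122 220 222}
TSO: 10 outcomes — {000 002 020 022 100 102 120 122 220 222}
PSO: 12 outcomes — {000 002 020 022 100 102 120 122 200 202 220 222}
target 202 ∈ {PSO}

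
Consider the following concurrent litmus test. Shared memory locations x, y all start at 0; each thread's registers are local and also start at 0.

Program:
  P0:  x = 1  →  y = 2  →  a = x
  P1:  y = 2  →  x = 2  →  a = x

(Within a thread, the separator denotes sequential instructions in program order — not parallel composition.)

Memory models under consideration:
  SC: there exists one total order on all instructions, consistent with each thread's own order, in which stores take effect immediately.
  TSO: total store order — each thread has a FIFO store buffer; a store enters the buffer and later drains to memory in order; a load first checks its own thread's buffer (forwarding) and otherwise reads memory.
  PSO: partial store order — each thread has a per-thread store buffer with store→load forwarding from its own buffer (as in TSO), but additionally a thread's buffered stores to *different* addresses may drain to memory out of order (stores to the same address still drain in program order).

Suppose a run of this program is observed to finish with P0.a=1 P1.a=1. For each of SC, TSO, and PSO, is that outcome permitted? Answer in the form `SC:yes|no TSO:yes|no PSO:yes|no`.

SC:yes TSO:yes PSO:yes

outcome vector order: (P0.a,P1.a)
under SC → 11, 12, 22
under TSO → 11, 12, 22
under PSO → 11, 12, 22
target 11 ∈ {SC,TSO,PSO}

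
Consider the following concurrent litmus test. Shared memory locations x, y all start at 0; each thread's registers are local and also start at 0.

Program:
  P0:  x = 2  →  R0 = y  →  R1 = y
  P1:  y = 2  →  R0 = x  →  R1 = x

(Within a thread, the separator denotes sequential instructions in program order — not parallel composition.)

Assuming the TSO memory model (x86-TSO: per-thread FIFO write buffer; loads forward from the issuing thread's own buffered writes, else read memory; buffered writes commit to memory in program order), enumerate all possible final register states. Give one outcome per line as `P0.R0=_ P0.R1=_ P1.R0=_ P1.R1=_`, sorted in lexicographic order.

P0.R0=0 P0.R1=0 P1.R0=0 P1.R1=0
P0.R0=0 P0.R1=0 P1.R0=0 P1.R1=2
P0.R0=0 P0.R1=0 P1.R0=2 P1.R1=2
P0.R0=0 P0.R1=2 P1.R0=0 P1.R1=0
P0.R0=0 P0.R1=2 P1.R0=0 P1.R1=2
P0.R0=0 P0.R1=2 P1.R0=2 P1.R1=2
P0.R0=2 P0.R1=2 P1.R0=0 P1.R1=0
P0.R0=2 P0.R1=2 P1.R0=0 P1.R1=2
P0.R0=2 P0.R1=2 P1.R0=2 P1.R1=2

outcome vector order: (P0.R0,P0.R1,P1.R0,P1.R1)
|TSO outcomes| = 9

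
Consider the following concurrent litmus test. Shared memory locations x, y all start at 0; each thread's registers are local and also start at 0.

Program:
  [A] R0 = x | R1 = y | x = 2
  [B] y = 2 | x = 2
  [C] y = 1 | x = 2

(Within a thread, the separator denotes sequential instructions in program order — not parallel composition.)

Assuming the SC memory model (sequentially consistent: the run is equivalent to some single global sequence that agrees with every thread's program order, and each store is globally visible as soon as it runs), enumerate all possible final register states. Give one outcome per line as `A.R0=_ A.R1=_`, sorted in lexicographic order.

outcome vector order: (A.R0,A.R1)
|SC outcomes| = 5

A.R0=0 A.R1=0
A.R0=0 A.R1=1
A.R0=0 A.R1=2
A.R0=2 A.R1=1
A.R0=2 A.R1=2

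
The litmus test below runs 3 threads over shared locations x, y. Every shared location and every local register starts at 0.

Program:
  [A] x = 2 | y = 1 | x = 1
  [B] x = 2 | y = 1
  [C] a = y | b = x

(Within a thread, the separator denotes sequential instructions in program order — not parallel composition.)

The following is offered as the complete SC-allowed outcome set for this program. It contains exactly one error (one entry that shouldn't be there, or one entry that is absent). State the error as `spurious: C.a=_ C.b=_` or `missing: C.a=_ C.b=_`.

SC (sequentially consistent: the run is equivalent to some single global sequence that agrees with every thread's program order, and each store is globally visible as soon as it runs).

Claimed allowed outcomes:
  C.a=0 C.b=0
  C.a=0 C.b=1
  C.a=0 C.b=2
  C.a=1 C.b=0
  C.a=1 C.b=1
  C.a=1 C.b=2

outcome vector order: (C.a,C.b)
[SC] allowed = {<0 0> <0 1> <0 2> <1 1> <1 2>}
claimed∖SC = {<1 0>}

spurious: C.a=1 C.b=0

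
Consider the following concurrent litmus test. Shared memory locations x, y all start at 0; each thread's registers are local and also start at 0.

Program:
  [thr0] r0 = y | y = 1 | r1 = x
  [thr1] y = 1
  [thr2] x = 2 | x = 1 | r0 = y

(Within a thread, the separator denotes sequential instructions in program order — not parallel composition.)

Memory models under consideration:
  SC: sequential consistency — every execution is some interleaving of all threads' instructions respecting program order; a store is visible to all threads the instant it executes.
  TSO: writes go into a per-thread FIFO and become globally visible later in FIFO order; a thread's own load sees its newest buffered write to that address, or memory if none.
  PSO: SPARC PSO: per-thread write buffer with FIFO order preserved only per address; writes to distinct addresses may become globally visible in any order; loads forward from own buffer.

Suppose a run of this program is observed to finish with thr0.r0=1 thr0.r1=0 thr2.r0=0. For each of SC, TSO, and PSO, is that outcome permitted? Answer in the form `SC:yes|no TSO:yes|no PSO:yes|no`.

SC:no TSO:yes PSO:yes

outcome vector order: (thr0.r0,thr0.r1,thr2.r0)
under SC → 0/0/1; 0/1/0; 0/1/1; 0/2/1; 1/0/1; 1/1/0; 1/1/1; 1/2/1
under TSO → 0/0/0; 0/0/1; 0/1/0; 0/1/1; 0/2/0; 0/2/1; 1/0/0; 1/0/1; 1/1/0; 1/1/1; 1/2/0; 1/2/1
under PSO → 0/0/0; 0/0/1; 0/1/0; 0/1/1; 0/2/0; 0/2/1; 1/0/0; 1/0/1; 1/1/0; 1/1/1; 1/2/0; 1/2/1
target 1/0/0 ∈ {TSO,PSO}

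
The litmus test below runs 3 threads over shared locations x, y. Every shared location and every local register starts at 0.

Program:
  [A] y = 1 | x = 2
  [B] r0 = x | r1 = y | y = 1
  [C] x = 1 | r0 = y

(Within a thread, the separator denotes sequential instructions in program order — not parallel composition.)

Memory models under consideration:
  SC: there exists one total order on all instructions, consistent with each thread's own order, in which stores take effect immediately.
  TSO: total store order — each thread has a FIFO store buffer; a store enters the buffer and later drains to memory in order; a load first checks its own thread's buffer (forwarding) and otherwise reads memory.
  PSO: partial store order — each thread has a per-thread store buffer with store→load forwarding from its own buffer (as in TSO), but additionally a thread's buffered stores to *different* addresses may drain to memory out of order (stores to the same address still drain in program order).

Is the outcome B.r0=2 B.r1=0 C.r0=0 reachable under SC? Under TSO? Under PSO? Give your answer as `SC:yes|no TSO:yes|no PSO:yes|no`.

outcome vector order: (B.r0,B.r1,C.r0)
SC: 10 outcomes — {000; 001; 010; 011; 100; 101; 110; 111; 210; 211}
TSO: 10 outcomes — {000; 001; 010; 011; 100; 101; 110; 111; 210; 211}
PSO: 12 outcomes — {000; 001; 010; 011; 100; 101; 110; 111; 200; 201; 210; 211}
target 200 ∈ {PSO}

SC:no TSO:no PSO:yes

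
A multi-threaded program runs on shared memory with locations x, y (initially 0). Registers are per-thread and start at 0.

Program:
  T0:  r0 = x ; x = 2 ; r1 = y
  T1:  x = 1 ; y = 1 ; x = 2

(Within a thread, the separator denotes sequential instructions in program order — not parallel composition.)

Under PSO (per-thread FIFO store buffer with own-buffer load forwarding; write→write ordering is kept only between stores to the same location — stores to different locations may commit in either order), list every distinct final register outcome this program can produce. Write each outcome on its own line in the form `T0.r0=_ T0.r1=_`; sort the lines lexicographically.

T0.r0=0 T0.r1=0
T0.r0=0 T0.r1=1
T0.r0=1 T0.r1=0
T0.r0=1 T0.r1=1
T0.r0=2 T0.r1=0
T0.r0=2 T0.r1=1

outcome vector order: (T0.r0,T0.r1)
|PSO outcomes| = 6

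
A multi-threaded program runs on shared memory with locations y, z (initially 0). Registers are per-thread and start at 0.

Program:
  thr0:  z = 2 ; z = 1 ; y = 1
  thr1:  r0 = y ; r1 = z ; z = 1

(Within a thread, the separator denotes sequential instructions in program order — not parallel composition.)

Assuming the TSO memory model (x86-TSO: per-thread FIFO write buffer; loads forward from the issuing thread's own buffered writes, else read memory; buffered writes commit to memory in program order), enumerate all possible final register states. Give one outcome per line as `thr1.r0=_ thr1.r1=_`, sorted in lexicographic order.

outcome vector order: (thr1.r0,thr1.r1)
|TSO outcomes| = 4

thr1.r0=0 thr1.r1=0
thr1.r0=0 thr1.r1=1
thr1.r0=0 thr1.r1=2
thr1.r0=1 thr1.r1=1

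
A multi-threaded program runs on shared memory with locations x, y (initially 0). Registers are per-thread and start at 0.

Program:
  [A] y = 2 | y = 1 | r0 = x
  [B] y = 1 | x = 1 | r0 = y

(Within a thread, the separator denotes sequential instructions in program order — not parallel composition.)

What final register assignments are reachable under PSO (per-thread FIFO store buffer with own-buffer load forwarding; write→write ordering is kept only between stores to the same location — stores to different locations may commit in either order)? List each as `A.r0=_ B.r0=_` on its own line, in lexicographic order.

outcome vector order: (A.r0,B.r0)
|PSO outcomes| = 4

A.r0=0 B.r0=1
A.r0=0 B.r0=2
A.r0=1 B.r0=1
A.r0=1 B.r0=2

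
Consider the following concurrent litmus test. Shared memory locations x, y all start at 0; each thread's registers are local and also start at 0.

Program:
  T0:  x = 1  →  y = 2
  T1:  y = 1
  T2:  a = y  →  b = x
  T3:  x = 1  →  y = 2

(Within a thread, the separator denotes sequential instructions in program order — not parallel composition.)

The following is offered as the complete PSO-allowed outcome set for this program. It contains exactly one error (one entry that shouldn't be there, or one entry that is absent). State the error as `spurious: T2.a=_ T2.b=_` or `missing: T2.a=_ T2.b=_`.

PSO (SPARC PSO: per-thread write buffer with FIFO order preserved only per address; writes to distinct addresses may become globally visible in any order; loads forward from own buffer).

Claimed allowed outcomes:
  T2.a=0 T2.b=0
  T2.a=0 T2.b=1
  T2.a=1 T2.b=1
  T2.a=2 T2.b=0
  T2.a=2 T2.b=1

missing: T2.a=1 T2.b=0

outcome vector order: (T2.a,T2.b)
PSO: 6 outcomes — {0/0; 0/1; 1/0; 1/1; 2/0; 2/1}
PSO∖claimed = {1/0}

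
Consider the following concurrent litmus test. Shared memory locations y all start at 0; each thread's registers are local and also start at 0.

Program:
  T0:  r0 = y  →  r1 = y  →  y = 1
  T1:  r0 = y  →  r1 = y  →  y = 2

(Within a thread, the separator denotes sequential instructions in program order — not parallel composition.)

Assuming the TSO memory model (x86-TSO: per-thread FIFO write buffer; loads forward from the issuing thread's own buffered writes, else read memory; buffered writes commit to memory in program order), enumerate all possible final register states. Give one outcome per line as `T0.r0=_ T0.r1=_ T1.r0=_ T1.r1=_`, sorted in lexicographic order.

T0.r0=0 T0.r1=0 T1.r0=0 T1.r1=0
T0.r0=0 T0.r1=0 T1.r0=0 T1.r1=1
T0.r0=0 T0.r1=0 T1.r0=1 T1.r1=1
T0.r0=0 T0.r1=2 T1.r0=0 T1.r1=0
T0.r0=2 T0.r1=2 T1.r0=0 T1.r1=0

outcome vector order: (T0.r0,T0.r1,T1.r0,T1.r1)
|TSO outcomes| = 5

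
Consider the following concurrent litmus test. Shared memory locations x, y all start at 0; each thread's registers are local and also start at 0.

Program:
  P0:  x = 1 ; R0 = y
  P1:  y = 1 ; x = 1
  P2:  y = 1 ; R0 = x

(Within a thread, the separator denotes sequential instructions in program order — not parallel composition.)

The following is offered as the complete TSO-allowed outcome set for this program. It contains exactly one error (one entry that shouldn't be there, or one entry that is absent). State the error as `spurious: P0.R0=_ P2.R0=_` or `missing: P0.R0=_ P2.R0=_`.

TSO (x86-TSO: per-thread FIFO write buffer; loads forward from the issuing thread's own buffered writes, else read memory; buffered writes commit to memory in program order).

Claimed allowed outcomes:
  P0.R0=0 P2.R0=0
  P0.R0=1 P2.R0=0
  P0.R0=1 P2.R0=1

missing: P0.R0=0 P2.R0=1

outcome vector order: (P0.R0,P2.R0)
under TSO → 0/0 0/1 1/0 1/1
TSO∖claimed = {0/1}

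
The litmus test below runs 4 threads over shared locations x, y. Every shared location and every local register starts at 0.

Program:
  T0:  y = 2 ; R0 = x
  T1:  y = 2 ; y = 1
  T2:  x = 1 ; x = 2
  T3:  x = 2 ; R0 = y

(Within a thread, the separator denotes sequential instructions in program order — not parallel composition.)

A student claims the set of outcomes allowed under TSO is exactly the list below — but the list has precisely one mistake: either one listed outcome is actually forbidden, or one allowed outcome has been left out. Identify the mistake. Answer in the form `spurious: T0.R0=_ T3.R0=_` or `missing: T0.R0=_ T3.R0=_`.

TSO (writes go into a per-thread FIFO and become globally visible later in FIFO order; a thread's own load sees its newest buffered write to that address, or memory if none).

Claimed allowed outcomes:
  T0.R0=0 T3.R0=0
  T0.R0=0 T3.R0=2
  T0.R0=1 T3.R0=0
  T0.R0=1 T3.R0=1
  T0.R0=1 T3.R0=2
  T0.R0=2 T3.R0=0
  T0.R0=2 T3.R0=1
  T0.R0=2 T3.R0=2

missing: T0.R0=0 T3.R0=1

outcome vector order: (T0.R0,T3.R0)
TSO: 9 outcomes — {(0,0), (0,1), (0,2), (1,0), (1,1), (1,2), (2,0), (2,1), (2,2)}
TSO∖claimed = {(0,1)}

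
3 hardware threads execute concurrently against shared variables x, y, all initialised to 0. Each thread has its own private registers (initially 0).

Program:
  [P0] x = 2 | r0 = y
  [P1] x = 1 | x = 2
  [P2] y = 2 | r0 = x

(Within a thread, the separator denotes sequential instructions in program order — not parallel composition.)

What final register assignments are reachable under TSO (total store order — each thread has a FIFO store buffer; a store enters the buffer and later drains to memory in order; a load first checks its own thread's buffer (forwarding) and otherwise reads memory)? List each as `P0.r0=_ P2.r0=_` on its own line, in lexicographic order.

outcome vector order: (P0.r0,P2.r0)
|TSO outcomes| = 6

P0.r0=0 P2.r0=0
P0.r0=0 P2.r0=1
P0.r0=0 P2.r0=2
P0.r0=2 P2.r0=0
P0.r0=2 P2.r0=1
P0.r0=2 P2.r0=2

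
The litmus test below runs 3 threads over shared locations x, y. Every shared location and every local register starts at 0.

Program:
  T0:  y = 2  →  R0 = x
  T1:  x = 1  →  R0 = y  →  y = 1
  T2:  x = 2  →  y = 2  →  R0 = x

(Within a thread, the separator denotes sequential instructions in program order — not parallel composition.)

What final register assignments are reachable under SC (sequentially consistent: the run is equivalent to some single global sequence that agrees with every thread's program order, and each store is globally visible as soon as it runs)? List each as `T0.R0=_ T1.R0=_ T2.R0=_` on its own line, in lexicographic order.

T0.R0=0 T1.R0=2 T2.R0=1
T0.R0=0 T1.R0=2 T2.R0=2
T0.R0=1 T1.R0=0 T2.R0=1
T0.R0=1 T1.R0=0 T2.R0=2
T0.R0=1 T1.R0=2 T2.R0=1
T0.R0=1 T1.R0=2 T2.R0=2
T0.R0=2 T1.R0=0 T2.R0=2
T0.R0=2 T1.R0=2 T2.R0=1
T0.R0=2 T1.R0=2 T2.R0=2

outcome vector order: (T0.R0,T1.R0,T2.R0)
|SC outcomes| = 9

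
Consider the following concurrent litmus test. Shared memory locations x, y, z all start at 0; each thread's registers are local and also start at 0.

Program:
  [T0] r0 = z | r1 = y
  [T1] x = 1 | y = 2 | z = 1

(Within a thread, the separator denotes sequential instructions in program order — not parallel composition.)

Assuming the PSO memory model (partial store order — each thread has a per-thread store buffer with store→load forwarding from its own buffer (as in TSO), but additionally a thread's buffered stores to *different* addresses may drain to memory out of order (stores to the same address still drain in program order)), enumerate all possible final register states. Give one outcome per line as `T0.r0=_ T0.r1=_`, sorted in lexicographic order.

outcome vector order: (T0.r0,T0.r1)
|PSO outcomes| = 4

T0.r0=0 T0.r1=0
T0.r0=0 T0.r1=2
T0.r0=1 T0.r1=0
T0.r0=1 T0.r1=2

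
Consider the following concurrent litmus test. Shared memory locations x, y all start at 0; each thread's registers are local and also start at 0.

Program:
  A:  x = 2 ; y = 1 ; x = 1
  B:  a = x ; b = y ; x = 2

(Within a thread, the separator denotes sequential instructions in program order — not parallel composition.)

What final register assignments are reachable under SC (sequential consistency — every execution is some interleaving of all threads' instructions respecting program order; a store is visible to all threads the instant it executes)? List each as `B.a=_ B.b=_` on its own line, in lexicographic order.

outcome vector order: (B.a,B.b)
|SC outcomes| = 5

B.a=0 B.b=0
B.a=0 B.b=1
B.a=1 B.b=1
B.a=2 B.b=0
B.a=2 B.b=1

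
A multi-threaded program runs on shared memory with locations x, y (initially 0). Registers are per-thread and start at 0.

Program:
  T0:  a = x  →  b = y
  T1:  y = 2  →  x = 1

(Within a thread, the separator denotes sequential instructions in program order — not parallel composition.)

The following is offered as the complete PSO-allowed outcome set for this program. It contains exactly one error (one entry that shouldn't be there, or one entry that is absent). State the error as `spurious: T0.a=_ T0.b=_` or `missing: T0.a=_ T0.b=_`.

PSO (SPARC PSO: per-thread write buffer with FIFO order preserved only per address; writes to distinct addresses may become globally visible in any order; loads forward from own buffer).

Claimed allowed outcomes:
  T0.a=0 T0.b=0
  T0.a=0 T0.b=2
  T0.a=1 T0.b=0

missing: T0.a=1 T0.b=2

outcome vector order: (T0.a,T0.b)
PSO: 4 outcomes — {<0 0>; <0 2>; <1 0>; <1 2>}
PSO∖claimed = {<1 2>}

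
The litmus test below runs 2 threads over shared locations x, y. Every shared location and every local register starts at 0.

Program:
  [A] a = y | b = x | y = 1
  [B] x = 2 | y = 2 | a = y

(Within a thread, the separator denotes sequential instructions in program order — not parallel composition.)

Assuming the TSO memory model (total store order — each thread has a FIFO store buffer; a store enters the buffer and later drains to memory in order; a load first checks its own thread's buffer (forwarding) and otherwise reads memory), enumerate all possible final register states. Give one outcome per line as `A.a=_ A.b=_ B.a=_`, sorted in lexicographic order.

outcome vector order: (A.a,A.b,B.a)
|TSO outcomes| = 6

A.a=0 A.b=0 B.a=1
A.a=0 A.b=0 B.a=2
A.a=0 A.b=2 B.a=1
A.a=0 A.b=2 B.a=2
A.a=2 A.b=2 B.a=1
A.a=2 A.b=2 B.a=2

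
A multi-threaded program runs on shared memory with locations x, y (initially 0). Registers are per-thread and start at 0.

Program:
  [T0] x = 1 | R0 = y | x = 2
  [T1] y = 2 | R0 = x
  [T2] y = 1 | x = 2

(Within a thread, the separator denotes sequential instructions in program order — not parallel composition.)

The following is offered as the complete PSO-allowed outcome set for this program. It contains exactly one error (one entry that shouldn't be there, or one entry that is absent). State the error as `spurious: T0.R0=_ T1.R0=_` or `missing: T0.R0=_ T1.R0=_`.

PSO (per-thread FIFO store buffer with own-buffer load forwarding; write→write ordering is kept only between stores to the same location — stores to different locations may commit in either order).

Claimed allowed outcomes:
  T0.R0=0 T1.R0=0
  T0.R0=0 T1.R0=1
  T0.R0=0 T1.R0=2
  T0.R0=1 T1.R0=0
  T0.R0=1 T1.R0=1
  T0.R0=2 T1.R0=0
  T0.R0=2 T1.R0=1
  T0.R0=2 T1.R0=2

missing: T0.R0=1 T1.R0=2

outcome vector order: (T0.R0,T1.R0)
PSO (9): <0 0> <0 1> <0 2> <1 0> <1 1> <1 2> <2 0> <2 1> <2 2>
PSO∖claimed = {<1 2>}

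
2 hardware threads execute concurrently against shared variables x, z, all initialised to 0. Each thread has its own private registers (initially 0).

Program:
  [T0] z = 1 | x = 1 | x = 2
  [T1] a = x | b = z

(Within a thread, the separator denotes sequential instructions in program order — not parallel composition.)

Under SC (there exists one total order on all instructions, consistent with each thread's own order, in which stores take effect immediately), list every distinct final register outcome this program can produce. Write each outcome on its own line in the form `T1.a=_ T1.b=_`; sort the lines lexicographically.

outcome vector order: (T1.a,T1.b)
|SC outcomes| = 4

T1.a=0 T1.b=0
T1.a=0 T1.b=1
T1.a=1 T1.b=1
T1.a=2 T1.b=1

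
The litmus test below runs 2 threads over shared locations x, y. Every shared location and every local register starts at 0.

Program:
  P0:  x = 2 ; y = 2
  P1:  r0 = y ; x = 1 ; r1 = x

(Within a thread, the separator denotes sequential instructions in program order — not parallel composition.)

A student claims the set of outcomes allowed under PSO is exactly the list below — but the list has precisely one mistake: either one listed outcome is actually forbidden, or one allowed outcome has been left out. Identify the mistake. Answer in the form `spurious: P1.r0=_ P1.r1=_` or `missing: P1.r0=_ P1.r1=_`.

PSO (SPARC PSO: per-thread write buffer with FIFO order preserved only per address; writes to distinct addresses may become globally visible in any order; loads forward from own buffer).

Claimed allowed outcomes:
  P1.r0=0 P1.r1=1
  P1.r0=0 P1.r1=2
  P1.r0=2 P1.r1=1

outcome vector order: (P1.r0,P1.r1)
under PSO → <0 1> <0 2> <2 1> <2 2>
PSO∖claimed = {<2 2>}

missing: P1.r0=2 P1.r1=2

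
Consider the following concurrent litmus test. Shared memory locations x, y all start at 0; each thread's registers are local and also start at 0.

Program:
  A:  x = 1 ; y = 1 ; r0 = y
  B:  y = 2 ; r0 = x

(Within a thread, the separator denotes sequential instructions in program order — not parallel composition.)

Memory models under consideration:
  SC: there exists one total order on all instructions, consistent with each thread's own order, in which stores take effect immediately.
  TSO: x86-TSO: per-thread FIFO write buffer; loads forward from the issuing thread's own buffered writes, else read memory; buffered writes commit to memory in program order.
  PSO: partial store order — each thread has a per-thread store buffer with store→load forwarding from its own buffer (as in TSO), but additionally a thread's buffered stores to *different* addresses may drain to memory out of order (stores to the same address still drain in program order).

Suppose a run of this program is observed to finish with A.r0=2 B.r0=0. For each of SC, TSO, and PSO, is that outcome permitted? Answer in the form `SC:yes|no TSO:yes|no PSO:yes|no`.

SC:no TSO:yes PSO:yes

outcome vector order: (A.r0,B.r0)
SC: 3 outcomes — {10, 11, 21}
TSO: 4 outcomes — {10, 11, 20, 21}
PSO: 4 outcomes — {10, 11, 20, 21}
target 20 ∈ {TSO,PSO}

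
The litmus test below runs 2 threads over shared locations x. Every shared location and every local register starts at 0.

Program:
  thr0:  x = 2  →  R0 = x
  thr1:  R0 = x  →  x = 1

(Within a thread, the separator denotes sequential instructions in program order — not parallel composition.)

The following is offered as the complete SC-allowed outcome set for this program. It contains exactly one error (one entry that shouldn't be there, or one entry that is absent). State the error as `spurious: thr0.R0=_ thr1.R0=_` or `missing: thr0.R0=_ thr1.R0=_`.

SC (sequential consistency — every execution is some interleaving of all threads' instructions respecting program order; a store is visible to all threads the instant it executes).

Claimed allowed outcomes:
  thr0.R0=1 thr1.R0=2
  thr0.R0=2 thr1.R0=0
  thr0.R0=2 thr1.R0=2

missing: thr0.R0=1 thr1.R0=0

outcome vector order: (thr0.R0,thr1.R0)
[SC] allowed = {1/0 1/2 2/0 2/2}
SC∖claimed = {1/0}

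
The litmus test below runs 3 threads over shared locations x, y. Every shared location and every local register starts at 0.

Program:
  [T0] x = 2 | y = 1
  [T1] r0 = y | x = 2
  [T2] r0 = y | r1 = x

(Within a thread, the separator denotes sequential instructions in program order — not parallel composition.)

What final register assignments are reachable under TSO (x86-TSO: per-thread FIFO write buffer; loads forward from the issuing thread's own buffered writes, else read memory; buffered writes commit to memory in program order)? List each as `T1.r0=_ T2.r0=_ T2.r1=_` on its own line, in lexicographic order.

T1.r0=0 T2.r0=0 T2.r1=0
T1.r0=0 T2.r0=0 T2.r1=2
T1.r0=0 T2.r0=1 T2.r1=2
T1.r0=1 T2.r0=0 T2.r1=0
T1.r0=1 T2.r0=0 T2.r1=2
T1.r0=1 T2.r0=1 T2.r1=2

outcome vector order: (T1.r0,T2.r0,T2.r1)
|TSO outcomes| = 6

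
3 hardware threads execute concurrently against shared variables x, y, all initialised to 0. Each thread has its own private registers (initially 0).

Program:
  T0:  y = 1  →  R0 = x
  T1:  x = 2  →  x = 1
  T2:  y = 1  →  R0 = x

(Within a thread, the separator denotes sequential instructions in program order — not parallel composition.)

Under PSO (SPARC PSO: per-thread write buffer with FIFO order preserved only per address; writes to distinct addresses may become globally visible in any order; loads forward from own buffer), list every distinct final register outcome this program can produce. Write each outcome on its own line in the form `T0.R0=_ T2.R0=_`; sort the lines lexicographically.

outcome vector order: (T0.R0,T2.R0)
|PSO outcomes| = 9

T0.R0=0 T2.R0=0
T0.R0=0 T2.R0=1
T0.R0=0 T2.R0=2
T0.R0=1 T2.R0=0
T0.R0=1 T2.R0=1
T0.R0=1 T2.R0=2
T0.R0=2 T2.R0=0
T0.R0=2 T2.R0=1
T0.R0=2 T2.R0=2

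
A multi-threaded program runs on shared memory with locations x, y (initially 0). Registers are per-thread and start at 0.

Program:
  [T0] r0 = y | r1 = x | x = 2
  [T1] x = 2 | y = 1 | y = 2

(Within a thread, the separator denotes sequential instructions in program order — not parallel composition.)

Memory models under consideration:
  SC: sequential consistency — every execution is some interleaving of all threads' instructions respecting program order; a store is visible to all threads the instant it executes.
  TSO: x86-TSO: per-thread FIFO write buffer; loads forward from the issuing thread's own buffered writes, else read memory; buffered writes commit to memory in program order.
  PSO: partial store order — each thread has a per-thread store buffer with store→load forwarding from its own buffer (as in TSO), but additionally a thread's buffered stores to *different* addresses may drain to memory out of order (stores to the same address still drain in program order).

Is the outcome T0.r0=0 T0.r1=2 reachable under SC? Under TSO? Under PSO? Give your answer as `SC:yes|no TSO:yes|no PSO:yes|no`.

outcome vector order: (T0.r0,T0.r1)
under SC → 0/0 0/2 1/2 2/2
under TSO → 0/0 0/2 1/2 2/2
under PSO → 0/0 0/2 1/0 1/2 2/0 2/2
target 0/2 ∈ {SC,TSO,PSO}

SC:yes TSO:yes PSO:yes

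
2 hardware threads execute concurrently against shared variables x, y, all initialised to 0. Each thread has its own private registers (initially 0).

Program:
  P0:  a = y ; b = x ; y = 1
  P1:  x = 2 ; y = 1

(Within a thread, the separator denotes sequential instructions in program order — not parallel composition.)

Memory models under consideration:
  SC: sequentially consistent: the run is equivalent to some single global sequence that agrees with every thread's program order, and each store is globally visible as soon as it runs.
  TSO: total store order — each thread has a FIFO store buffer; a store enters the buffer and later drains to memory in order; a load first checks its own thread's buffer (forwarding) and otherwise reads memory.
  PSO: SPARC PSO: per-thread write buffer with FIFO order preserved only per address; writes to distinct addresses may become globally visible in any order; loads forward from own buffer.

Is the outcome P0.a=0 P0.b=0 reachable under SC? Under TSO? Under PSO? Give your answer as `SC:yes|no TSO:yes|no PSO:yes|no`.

outcome vector order: (P0.a,P0.b)
under SC → (0,0); (0,2); (1,2)
under TSO → (0,0); (0,2); (1,2)
under PSO → (0,0); (0,2); (1,0); (1,2)
target (0,0) ∈ {SC,TSO,PSO}

SC:yes TSO:yes PSO:yes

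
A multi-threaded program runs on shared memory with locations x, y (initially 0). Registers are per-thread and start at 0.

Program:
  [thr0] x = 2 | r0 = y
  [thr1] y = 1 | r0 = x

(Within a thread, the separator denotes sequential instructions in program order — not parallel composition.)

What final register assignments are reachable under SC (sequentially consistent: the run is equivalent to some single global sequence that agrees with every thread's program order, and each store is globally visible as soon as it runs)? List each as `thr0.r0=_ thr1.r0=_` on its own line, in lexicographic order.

outcome vector order: (thr0.r0,thr1.r0)
|SC outcomes| = 3

thr0.r0=0 thr1.r0=2
thr0.r0=1 thr1.r0=0
thr0.r0=1 thr1.r0=2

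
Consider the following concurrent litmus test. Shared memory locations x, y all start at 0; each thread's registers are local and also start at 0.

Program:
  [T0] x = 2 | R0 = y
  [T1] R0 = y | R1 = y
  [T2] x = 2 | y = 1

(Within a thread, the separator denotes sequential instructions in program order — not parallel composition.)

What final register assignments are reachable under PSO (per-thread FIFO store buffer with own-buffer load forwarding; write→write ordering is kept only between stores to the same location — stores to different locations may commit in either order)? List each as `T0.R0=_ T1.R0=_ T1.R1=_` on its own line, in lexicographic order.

T0.R0=0 T1.R0=0 T1.R1=0
T0.R0=0 T1.R0=0 T1.R1=1
T0.R0=0 T1.R0=1 T1.R1=1
T0.R0=1 T1.R0=0 T1.R1=0
T0.R0=1 T1.R0=0 T1.R1=1
T0.R0=1 T1.R0=1 T1.R1=1

outcome vector order: (T0.R0,T1.R0,T1.R1)
|PSO outcomes| = 6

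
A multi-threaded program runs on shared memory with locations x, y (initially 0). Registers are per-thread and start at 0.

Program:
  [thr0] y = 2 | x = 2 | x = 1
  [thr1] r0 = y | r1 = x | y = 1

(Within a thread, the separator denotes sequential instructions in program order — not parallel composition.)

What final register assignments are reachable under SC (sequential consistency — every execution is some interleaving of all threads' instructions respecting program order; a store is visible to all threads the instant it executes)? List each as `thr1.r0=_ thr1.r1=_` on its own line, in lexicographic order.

outcome vector order: (thr1.r0,thr1.r1)
|SC outcomes| = 6

thr1.r0=0 thr1.r1=0
thr1.r0=0 thr1.r1=1
thr1.r0=0 thr1.r1=2
thr1.r0=2 thr1.r1=0
thr1.r0=2 thr1.r1=1
thr1.r0=2 thr1.r1=2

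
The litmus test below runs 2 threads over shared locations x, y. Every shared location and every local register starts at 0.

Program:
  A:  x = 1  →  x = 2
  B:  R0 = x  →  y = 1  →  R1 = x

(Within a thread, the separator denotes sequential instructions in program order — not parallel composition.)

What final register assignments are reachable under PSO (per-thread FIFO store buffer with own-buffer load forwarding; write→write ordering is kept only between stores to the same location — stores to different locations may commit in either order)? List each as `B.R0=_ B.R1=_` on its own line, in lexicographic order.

B.R0=0 B.R1=0
B.R0=0 B.R1=1
B.R0=0 B.R1=2
B.R0=1 B.R1=1
B.R0=1 B.R1=2
B.R0=2 B.R1=2

outcome vector order: (B.R0,B.R1)
|PSO outcomes| = 6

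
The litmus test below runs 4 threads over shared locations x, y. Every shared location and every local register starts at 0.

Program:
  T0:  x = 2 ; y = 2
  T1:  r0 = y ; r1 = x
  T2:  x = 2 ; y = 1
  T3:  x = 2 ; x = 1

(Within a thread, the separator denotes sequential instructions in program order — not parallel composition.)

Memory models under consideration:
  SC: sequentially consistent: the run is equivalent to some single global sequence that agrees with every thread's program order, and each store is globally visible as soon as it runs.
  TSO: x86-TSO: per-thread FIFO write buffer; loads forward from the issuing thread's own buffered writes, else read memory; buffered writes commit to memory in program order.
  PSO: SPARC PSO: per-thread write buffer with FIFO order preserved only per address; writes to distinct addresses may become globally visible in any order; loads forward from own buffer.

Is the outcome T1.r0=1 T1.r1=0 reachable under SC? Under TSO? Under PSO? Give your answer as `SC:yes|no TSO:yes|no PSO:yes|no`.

SC:no TSO:no PSO:yes

outcome vector order: (T1.r0,T1.r1)
SC (7): (0,0), (0,1), (0,2), (1,1), (1,2), (2,1), (2,2)
TSO (7): (0,0), (0,1), (0,2), (1,1), (1,2), (2,1), (2,2)
PSO (9): (0,0), (0,1), (0,2), (1,0), (1,1), (1,2), (2,0), (2,1), (2,2)
target (1,0) ∈ {PSO}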